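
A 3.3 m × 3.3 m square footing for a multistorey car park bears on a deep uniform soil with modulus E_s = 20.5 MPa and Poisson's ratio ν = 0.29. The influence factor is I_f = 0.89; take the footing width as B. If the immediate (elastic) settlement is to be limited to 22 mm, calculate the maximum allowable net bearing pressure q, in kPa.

E_s = 20.5 MPa = 20500 kPa.
S_e = q·B·(1−ν²)/E_s · I_f  ⇒  q = S_e·E_s / (B·(1−ν²)·I_f).
q = 0.022 × 20500 / (3.3 × 0.9159 × 0.89) = 167.7 kPa

q ≈ 168 kPa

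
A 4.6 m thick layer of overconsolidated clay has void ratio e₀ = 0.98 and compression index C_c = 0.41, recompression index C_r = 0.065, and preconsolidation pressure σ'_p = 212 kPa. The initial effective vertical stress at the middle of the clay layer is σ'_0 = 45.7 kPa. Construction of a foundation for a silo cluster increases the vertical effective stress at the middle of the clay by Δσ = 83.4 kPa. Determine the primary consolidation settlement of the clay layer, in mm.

S_c ≈ 68.1 mm

Final effective stress: σ'_f = 45.7 + 83.4 = 129.1 kPa.
σ'_f = 129.1 ≤ σ'_p = 212 kPa, so the clay remains overconsolidated and only the recompression index applies:
S_c = C_r·H/(1+e₀)·log₁₀(σ'_f/σ'_0) = 0.065×4.6/1.98×log₁₀(129.1/45.7)
    = 0.15101 × 0.45101 = 0.06811 m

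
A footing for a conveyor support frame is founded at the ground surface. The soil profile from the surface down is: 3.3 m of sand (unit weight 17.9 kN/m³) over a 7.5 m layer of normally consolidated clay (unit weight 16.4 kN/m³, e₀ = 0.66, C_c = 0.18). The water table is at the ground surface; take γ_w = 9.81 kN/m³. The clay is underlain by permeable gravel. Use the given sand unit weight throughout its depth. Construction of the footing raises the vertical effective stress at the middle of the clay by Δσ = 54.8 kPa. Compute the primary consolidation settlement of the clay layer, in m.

Mid-depth of clay below the ground surface: z = 3.3 + 7.5/2 = 7.05 m.
Total vertical stress at mid-clay: σ_v = 17.9×3.3 + 16.4×3.75 = 120.57 kPa.
Pore pressure: u = 9.81×(7.05 − 0) = 69.16 kPa.
Initial effective stress: σ'_0 = σ_v − u = 120.57 − 69.16 = 51.41 kPa.
Final effective stress: σ'_f = σ'_0 + Δσ = 51.41 + 54.8 = 106.21 kPa.
Normally consolidated clay, so the full stress increment lies on the virgin compression line:
S_c = C_c·H/(1+e₀)·log₁₀(σ'_f/σ'_0) = 0.18×7.5/(1+0.66)×log₁₀(106.21/51.41)
    = 0.81325 × 0.31512 = 0.2563 m

S_c ≈ 0.256 m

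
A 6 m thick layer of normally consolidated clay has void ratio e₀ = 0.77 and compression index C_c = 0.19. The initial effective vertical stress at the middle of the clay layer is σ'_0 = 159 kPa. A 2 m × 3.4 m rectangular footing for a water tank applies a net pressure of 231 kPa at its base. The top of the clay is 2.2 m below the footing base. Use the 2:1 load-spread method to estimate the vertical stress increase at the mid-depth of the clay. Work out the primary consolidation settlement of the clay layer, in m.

S_c ≈ 0.0414 m

Mid-depth of clay below the footing base: z = 2.2 + 6/2 = 5.2 m.
Stress increase at mid-clay by the 2:1 spreading method:
Δσ = qBL/((B+z)(L+z)) = 231×2×3.4/((2+5.2)(3.4+5.2)) = 25.368 kPa
Final effective stress: σ'_f = σ'_0 + Δσ = 159 + 25.368 = 184.37 kPa.
Normally consolidated clay, so the full stress increment lies on the virgin compression line:
S_c = C_c·H/(1+e₀)·log₁₀(σ'_f/σ'_0) = 0.19×6/(1+0.77)×log₁₀(184.37/159)
    = 0.64407 × 0.064293 = 0.04141 m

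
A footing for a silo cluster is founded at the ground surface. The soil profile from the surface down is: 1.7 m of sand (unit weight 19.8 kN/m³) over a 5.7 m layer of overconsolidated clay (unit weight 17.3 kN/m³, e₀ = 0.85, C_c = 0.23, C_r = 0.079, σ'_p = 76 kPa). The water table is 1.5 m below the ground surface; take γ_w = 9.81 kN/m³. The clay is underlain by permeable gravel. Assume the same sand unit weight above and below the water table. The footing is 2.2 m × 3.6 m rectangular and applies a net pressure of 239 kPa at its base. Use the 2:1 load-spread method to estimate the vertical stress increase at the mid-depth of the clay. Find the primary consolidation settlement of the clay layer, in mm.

Mid-depth of clay below the ground surface: z = 1.7 + 5.7/2 = 4.55 m.
Total vertical stress at mid-clay: σ_v = 19.8×1.7 + 17.3×2.85 = 82.965 kPa.
Pore pressure: u = 9.81×(4.55 − 1.5) = 29.921 kPa.
Initial effective stress: σ'_0 = σ_v − u = 82.965 − 29.921 = 53.044 kPa.
Stress increase at mid-clay by the 2:1 spreading method:
Δσ = qBL/((B+z)(L+z)) = 239×2.2×3.6/((2.2+4.55)(3.6+4.55)) = 34.408 kPa
Final effective stress: σ'_f = 53.044 + 34.408 = 87.452 kPa.
σ'_f = 87.452 > σ'_p = 76 kPa, so the stress path crosses the preconsolidation pressure — recompression up to σ'_p, then virgin compression beyond:
S_c = H/(1+e₀)·[C_r·log₁₀(σ'_p/σ'_0) + C_c·log₁₀(σ'_f/σ'_p)]
    = 5.7/1.85 × [0.079×log₁₀(76/53.044) + 0.23×log₁₀(87.452/76)]
    = 3.0811 × [0.012338 + 0.01402] = 0.08121 m

S_c ≈ 81.2 mm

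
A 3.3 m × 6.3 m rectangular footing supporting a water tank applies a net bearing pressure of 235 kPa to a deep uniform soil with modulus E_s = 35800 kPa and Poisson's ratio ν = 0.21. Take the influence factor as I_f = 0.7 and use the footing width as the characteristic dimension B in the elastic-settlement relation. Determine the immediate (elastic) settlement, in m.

S_e ≈ 0.0145 m

Immediate (elastic) settlement: S_e = q·B·(1−ν²)/E_s · I_f.
S_e = 235 × 3.3 × (1 − 0.21²) / 35800 × 0.7
    = 235 × 3.3 × 0.9559 / 35800 × 0.7
    = 0.01449 m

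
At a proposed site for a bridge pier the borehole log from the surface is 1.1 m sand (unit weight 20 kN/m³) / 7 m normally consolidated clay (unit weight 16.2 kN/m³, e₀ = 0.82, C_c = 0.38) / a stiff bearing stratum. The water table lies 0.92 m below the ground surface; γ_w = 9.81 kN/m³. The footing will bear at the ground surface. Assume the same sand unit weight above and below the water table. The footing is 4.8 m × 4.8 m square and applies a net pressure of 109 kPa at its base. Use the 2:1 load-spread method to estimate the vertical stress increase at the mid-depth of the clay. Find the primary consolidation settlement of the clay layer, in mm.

Mid-depth of clay below the ground surface: z = 1.1 + 7/2 = 4.6 m.
Total vertical stress at mid-clay: σ_v = 20×1.1 + 16.2×3.5 = 78.7 kPa.
Pore pressure: u = 9.81×(4.6 − 0.92) = 36.101 kPa.
Initial effective stress: σ'_0 = σ_v − u = 78.7 − 36.101 = 42.599 kPa.
Stress increase at mid-clay by the 2:1 spreading method:
Δσ = qBL/((B+z)(L+z)) = 109×4.8×4.8/((4.8+4.6)(4.8+4.6)) = 28.422 kPa
Final effective stress: σ'_f = σ'_0 + Δσ = 42.599 + 28.422 = 71.021 kPa.
Normally consolidated clay, so the full stress increment lies on the virgin compression line:
S_c = C_c·H/(1+e₀)·log₁₀(σ'_f/σ'_0) = 0.38×7/(1+0.82)×log₁₀(71.021/42.599)
    = 1.4615 × 0.22199 = 0.3244 m

S_c ≈ 324 mm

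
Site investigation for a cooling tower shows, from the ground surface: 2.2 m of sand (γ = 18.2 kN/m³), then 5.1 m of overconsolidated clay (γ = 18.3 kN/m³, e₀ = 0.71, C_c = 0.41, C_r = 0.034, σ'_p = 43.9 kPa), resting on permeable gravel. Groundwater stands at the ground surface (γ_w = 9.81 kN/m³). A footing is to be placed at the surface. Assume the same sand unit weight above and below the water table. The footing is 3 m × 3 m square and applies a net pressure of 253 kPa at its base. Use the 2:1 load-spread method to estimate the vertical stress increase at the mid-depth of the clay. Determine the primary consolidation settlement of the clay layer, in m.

Mid-depth of clay below the ground surface: z = 2.2 + 5.1/2 = 4.75 m.
Total vertical stress at mid-clay: σ_v = 18.2×2.2 + 18.3×2.55 = 86.705 kPa.
Pore pressure: u = 9.81×(4.75 − 0) = 46.598 kPa.
Initial effective stress: σ'_0 = σ_v − u = 86.705 − 46.598 = 40.107 kPa.
Stress increase at mid-clay by the 2:1 spreading method:
Δσ = qBL/((B+z)(L+z)) = 253×3×3/((3+4.75)(3+4.75)) = 37.911 kPa
Final effective stress: σ'_f = 40.107 + 37.911 = 78.018 kPa.
σ'_f = 78.018 > σ'_p = 43.9 kPa, so the stress path crosses the preconsolidation pressure — recompression up to σ'_p, then virgin compression beyond:
S_c = H/(1+e₀)·[C_r·log₁₀(σ'_p/σ'_0) + C_c·log₁₀(σ'_f/σ'_p)]
    = 5.1/1.71 × [0.034×log₁₀(43.9/40.107) + 0.41×log₁₀(78.018/43.9)]
    = 2.9825 × [0.0013343 + 0.10239] = 0.3094 m

S_c ≈ 0.309 m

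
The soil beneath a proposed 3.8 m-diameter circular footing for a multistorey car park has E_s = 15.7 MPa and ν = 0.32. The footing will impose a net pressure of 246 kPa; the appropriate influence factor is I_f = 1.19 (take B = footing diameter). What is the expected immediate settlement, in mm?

S_e ≈ 63.6 mm

Immediate (elastic) settlement: S_e = q·B·(1−ν²)/E_s · I_f.
E_s = 15.7 MPa = 15700 kPa.
S_e = 246 × 3.8 × (1 − 0.32²) / 15700 × 1.19
    = 246 × 3.8 × 0.8976 / 15700 × 1.19
    = 0.0636 m = 63.6 mm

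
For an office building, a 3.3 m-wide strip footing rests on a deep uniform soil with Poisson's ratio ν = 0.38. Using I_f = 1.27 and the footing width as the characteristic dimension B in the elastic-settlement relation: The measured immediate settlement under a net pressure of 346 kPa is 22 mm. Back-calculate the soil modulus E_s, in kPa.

E_s ≈ 56400 kPa

S_e = q·B·(1−ν²)/E_s · I_f  ⇒  E_s = q·B·(1−ν²)·I_f / S_e.
E_s = 346 × 3.3 × 0.8556 × 1.27 / 0.022 = 56400 kPa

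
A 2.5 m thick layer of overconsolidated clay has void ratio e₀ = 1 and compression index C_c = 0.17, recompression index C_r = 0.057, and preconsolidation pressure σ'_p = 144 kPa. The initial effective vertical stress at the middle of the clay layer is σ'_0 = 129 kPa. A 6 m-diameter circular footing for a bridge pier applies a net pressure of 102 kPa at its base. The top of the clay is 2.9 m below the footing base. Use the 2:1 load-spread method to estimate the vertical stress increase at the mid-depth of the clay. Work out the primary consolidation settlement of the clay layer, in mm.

S_c ≈ 15.8 mm

Mid-depth of clay below the footing base: z = 2.9 + 2.5/2 = 4.15 m.
Stress increase at mid-clay by the 2:1 spreading method:
Δσ ≈ qD²/(D+z)² = 102×6²/(6+4.15)² = 35.643 kPa
Final effective stress: σ'_f = 129 + 35.643 = 164.64 kPa.
σ'_f = 164.64 > σ'_p = 144 kPa, so the stress path crosses the preconsolidation pressure — recompression up to σ'_p, then virgin compression beyond:
S_c = H/(1+e₀)·[C_r·log₁₀(σ'_p/σ'_0) + C_c·log₁₀(σ'_f/σ'_p)]
    = 2.5/2 × [0.057×log₁₀(144/129) + 0.17×log₁₀(164.64/144)]
    = 1.25 × [0.002723 + 0.0098894] = 0.01577 m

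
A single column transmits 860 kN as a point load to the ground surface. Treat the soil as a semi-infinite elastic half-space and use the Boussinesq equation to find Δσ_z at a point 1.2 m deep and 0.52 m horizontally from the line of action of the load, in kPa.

Δσ_z ≈ 185 kPa

Boussinesq vertical stress below a point load on an elastic half-space:
Δσ_z = 3P/(2πz²) · [1 + (r/z)²]^(−5/2)
r/z = 0.52/1.2 = 0.43333; [1+(r/z)²]^(−5/2) = 0.65037.
Δσ_z = 3×860/(2π×1.2²) × 0.65037 = 285.15 × 0.65037 = 185.5 kPa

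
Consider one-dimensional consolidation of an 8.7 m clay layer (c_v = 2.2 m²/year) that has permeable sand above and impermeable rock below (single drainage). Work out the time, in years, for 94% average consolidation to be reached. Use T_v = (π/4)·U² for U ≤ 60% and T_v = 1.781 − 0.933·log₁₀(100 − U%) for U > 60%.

t ≈ 36.3 years

Drainage path length: H_d = H = 8.7 m (single drainage).
U > 60%: T_v = 1.781 − 0.933·log₁₀(100 − 94) = 1.055.
t = T_v·H_d²/c_v = 1.055×8.7²/2.2 = 36.3 years.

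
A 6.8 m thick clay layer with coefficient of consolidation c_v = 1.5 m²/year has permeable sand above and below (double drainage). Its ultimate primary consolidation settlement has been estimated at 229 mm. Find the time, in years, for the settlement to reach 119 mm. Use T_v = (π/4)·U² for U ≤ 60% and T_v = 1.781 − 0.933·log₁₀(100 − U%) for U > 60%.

t ≈ 1.63 years

Drainage path length: H_d = H/2 = 3.4 m (double drainage).
U = S(t)/S_ult = 119/229 = 0.5197.
U ≤ 60%: T_v = (π/4)·U² = (π/4)×0.51965² = 0.21209.
t = T_v·H_d²/c_v = 0.21209×3.4²/1.5 = 1.635 years.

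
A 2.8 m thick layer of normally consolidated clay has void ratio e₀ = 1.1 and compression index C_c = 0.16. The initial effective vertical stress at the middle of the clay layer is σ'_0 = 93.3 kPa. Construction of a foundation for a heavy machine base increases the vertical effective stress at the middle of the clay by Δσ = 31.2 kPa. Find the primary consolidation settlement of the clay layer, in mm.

S_c ≈ 26.7 mm

Final effective stress: σ'_f = σ'_0 + Δσ = 93.3 + 31.2 = 124.5 kPa.
Normally consolidated clay, so the full stress increment lies on the virgin compression line:
S_c = C_c·H/(1+e₀)·log₁₀(σ'_f/σ'_0) = 0.16×2.8/(1+1.1)×log₁₀(124.5/93.3)
    = 0.21333 × 0.12529 = 0.02673 m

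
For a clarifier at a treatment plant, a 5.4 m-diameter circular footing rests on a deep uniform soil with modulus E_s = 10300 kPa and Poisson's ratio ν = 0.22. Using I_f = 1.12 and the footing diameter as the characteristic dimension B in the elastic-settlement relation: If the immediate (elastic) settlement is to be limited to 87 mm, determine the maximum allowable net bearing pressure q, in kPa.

S_e = q·B·(1−ν²)/E_s · I_f  ⇒  q = S_e·E_s / (B·(1−ν²)·I_f).
q = 0.087 × 10300 / (5.4 × 0.9516 × 1.12) = 155.7 kPa

q ≈ 156 kPa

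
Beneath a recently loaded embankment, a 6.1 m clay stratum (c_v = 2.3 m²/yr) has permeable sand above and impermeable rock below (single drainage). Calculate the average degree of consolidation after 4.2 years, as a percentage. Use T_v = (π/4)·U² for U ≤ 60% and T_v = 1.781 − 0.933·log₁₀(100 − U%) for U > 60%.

Drainage path length: H_d = H = 6.1 m (single drainage).
T_v = c_v·t/H_d² = 2.3×4.2/6.1² = 0.25961.
T_v = 0.25961 corresponds to the U ≤ 60% branch:
U = √(4T_v/π) = 0.5749

U ≈ 57.5 %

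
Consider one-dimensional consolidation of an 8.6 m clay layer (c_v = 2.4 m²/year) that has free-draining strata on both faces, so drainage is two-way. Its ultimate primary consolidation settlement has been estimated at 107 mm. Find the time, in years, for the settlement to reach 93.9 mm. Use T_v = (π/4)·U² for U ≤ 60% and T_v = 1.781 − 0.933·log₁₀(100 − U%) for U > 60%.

Drainage path length: H_d = H/2 = 4.3 m (double drainage).
U = S(t)/S_ult = 93.9/107 = 0.8776.
U > 60%: T_v = 1.781 − 0.933·log₁₀(100 − 87.757) = 0.766.
t = T_v·H_d²/c_v = 0.766×4.3²/2.4 = 5.901 years.

t ≈ 5.9 years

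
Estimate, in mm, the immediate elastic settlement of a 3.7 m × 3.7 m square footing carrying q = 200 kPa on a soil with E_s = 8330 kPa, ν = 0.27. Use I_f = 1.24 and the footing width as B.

S_e ≈ 102 mm

Immediate (elastic) settlement: S_e = q·B·(1−ν²)/E_s · I_f.
S_e = 200 × 3.7 × (1 − 0.27²) / 8330 × 1.24
    = 200 × 3.7 × 0.9271 / 8330 × 1.24
    = 0.1021 m = 102.1 mm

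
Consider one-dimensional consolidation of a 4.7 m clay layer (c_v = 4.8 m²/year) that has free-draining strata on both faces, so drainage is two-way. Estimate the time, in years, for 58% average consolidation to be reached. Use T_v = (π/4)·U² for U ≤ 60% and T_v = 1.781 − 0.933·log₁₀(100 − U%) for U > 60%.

t ≈ 0.304 years

Drainage path length: H_d = H/2 = 2.35 m (double drainage).
U ≤ 60%: T_v = (π/4)·U² = (π/4)×0.58² = 0.26421.
t = T_v·H_d²/c_v = 0.26421×2.35²/4.8 = 0.304 years.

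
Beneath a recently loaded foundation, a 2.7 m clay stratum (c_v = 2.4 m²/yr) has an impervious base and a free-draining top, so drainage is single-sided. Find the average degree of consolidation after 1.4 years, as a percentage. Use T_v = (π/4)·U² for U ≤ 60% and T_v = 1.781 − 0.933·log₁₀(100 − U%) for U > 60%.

Drainage path length: H_d = H = 2.7 m (single drainage).
T_v = c_v·t/H_d² = 2.4×1.4/2.7² = 0.46091.
T_v = 0.46091 corresponds to the U > 60% branch:
U = 1 − 10^((1.781 − T_v)/0.933)/100 = 0.7401

U ≈ 74 %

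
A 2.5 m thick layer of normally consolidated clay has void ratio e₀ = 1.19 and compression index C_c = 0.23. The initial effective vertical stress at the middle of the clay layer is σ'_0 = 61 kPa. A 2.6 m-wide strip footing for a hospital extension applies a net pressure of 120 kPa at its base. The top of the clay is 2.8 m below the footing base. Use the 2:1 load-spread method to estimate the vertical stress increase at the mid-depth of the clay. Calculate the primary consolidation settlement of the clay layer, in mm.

Mid-depth of clay below the footing base: z = 2.8 + 2.5/2 = 4.05 m.
Stress increase at mid-clay by the 2:1 spreading method:
Δσ = qB/(B+z) = 120×2.6/(2.6+4.05) = 46.917 kPa
Final effective stress: σ'_f = σ'_0 + Δσ = 61 + 46.917 = 107.92 kPa.
Normally consolidated clay, so the full stress increment lies on the virgin compression line:
S_c = C_c·H/(1+e₀)·log₁₀(σ'_f/σ'_0) = 0.23×2.5/(1+1.19)×log₁₀(107.92/61)
    = 0.26256 × 0.24777 = 0.06505 m

S_c ≈ 65.1 mm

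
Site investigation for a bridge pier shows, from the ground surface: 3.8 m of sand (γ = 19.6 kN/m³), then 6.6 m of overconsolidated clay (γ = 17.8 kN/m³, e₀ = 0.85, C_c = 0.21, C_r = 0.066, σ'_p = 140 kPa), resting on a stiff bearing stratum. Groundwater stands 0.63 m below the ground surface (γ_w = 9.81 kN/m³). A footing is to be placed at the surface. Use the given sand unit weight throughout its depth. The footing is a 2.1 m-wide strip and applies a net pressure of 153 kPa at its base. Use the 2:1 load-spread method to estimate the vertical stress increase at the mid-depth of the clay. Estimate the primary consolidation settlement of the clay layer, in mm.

Mid-depth of clay below the ground surface: z = 3.8 + 6.6/2 = 7.1 m.
Total vertical stress at mid-clay: σ_v = 19.6×3.8 + 17.8×3.3 = 133.22 kPa.
Pore pressure: u = 9.81×(7.1 − 0.63) = 63.471 kPa.
Initial effective stress: σ'_0 = σ_v − u = 133.22 − 63.471 = 69.749 kPa.
Stress increase at mid-clay by the 2:1 spreading method:
Δσ = qB/(B+z) = 153×2.1/(2.1+7.1) = 34.924 kPa
Final effective stress: σ'_f = 69.749 + 34.924 = 104.67 kPa.
σ'_f = 104.67 ≤ σ'_p = 140 kPa, so the clay remains overconsolidated and only the recompression index applies:
S_c = C_r·H/(1+e₀)·log₁₀(σ'_f/σ'_0) = 0.066×6.6/1.85×log₁₀(104.67/69.749)
    = 0.23546 × 0.17628 = 0.04151 m

S_c ≈ 41.5 mm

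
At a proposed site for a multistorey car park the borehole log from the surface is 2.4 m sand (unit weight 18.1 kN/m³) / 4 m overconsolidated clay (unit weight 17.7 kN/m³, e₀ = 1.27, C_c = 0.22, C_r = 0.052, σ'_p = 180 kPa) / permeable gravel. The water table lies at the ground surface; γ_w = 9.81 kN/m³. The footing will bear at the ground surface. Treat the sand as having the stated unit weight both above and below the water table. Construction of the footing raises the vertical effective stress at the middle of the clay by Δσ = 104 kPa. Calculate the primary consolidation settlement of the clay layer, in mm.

Mid-depth of clay below the ground surface: z = 2.4 + 4/2 = 4.4 m.
Total vertical stress at mid-clay: σ_v = 18.1×2.4 + 17.7×2 = 78.84 kPa.
Pore pressure: u = 9.81×(4.4 − 0) = 43.164 kPa.
Initial effective stress: σ'_0 = σ_v − u = 78.84 − 43.164 = 35.676 kPa.
Final effective stress: σ'_f = 35.676 + 104 = 139.68 kPa.
σ'_f = 139.68 ≤ σ'_p = 180 kPa, so the clay remains overconsolidated and only the recompression index applies:
S_c = C_r·H/(1+e₀)·log₁₀(σ'_f/σ'_0) = 0.052×4/2.27×log₁₀(139.68/35.676)
    = 0.091629 × 0.59276 = 0.05431 m

S_c ≈ 54.3 mm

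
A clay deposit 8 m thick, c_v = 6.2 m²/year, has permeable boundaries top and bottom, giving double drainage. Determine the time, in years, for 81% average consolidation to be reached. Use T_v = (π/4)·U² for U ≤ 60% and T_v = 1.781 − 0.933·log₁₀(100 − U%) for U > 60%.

t ≈ 1.52 years

Drainage path length: H_d = H/2 = 4 m (double drainage).
U > 60%: T_v = 1.781 − 0.933·log₁₀(100 − 81) = 0.58792.
t = T_v·H_d²/c_v = 0.58792×4²/6.2 = 1.517 years.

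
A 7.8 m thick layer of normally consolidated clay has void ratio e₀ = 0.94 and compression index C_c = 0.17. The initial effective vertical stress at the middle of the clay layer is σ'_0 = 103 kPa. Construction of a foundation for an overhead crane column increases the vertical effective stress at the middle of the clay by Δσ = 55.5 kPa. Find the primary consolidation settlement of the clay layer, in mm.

S_c ≈ 128 mm

Final effective stress: σ'_f = σ'_0 + Δσ = 103 + 55.5 = 158.5 kPa.
Normally consolidated clay, so the full stress increment lies on the virgin compression line:
S_c = C_c·H/(1+e₀)·log₁₀(σ'_f/σ'_0) = 0.17×7.8/(1+0.94)×log₁₀(158.5/103)
    = 0.68351 × 0.18719 = 0.1279 m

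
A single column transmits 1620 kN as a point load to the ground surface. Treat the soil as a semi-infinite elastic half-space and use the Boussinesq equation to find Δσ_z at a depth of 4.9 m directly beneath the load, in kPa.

Δσ_z ≈ 32.2 kPa

Boussinesq vertical stress below a point load on an elastic half-space:
Δσ_z = 3P/(2πz²) · [1 + (r/z)²]^(−5/2)
r/z = 0/4.9 = 0; [1+(r/z)²]^(−5/2) = 1.
Δσ_z = 3×1620/(2π×4.9²) × 1 = 32.215 × 1 = 32.22 kPa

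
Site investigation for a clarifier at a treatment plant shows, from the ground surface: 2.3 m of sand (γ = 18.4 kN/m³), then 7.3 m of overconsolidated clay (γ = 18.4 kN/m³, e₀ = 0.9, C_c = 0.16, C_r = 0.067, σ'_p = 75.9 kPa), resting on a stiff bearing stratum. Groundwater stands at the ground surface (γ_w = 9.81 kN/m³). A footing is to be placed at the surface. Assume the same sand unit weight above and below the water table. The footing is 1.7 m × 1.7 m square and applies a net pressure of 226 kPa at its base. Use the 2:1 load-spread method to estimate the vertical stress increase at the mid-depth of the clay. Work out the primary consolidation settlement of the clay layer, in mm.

S_c ≈ 22.1 mm

Mid-depth of clay below the ground surface: z = 2.3 + 7.3/2 = 5.95 m.
Total vertical stress at mid-clay: σ_v = 18.4×2.3 + 18.4×3.65 = 109.48 kPa.
Pore pressure: u = 9.81×(5.95 − 0) = 58.37 kPa.
Initial effective stress: σ'_0 = σ_v − u = 109.48 − 58.37 = 51.11 kPa.
Stress increase at mid-clay by the 2:1 spreading method:
Δσ = qBL/((B+z)(L+z)) = 226×1.7×1.7/((1.7+5.95)(1.7+5.95)) = 11.16 kPa
Final effective stress: σ'_f = 51.11 + 11.16 = 62.27 kPa.
σ'_f = 62.27 ≤ σ'_p = 75.9 kPa, so the clay remains overconsolidated and only the recompression index applies:
S_c = C_r·H/(1+e₀)·log₁₀(σ'_f/σ'_0) = 0.067×7.3/1.9×log₁₀(62.27/51.11)
    = 0.25742 × 0.085773 = 0.02208 m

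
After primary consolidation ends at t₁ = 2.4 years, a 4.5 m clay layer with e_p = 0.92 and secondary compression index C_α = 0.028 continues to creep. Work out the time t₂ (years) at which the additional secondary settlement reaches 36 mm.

S_s = C_α·H/(1+e_p)·log₁₀(t₂/t₁) ⇒ log₁₀(t₂/t₁) = S_s·(1+e_p)/(C_α·H).
log₁₀(t₂/t₁) = 0.036 × (1+0.92) / (0.028×4.5) = 0.5486
t₂ = t₁ × 10^0.5486 = 2.4 × 3.536 = 8.488 years

t₂ ≈ 8.49 years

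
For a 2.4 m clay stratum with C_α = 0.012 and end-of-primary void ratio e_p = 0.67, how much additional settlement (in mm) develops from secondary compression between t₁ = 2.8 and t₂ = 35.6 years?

Secondary compression: S_s = C_α·H/(1+e_p)·log₁₀(t₂/t₁)
S_s = 0.012×2.4/(1+0.67)×log₁₀(35.6/2.8)
    = 0.01725 × 1.104 = 0.01904 m

S_s ≈ 19 mm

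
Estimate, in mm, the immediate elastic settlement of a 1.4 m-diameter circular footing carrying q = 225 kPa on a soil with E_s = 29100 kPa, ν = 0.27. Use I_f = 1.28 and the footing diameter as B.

Immediate (elastic) settlement: S_e = q·B·(1−ν²)/E_s · I_f.
S_e = 225 × 1.4 × (1 − 0.27²) / 29100 × 1.28
    = 225 × 1.4 × 0.9271 / 29100 × 1.28
    = 0.01285 m = 12.85 mm

S_e ≈ 12.8 mm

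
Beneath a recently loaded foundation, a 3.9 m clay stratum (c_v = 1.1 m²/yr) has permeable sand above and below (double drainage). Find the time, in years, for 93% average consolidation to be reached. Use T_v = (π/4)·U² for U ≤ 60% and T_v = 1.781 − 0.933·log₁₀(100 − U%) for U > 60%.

Drainage path length: H_d = H/2 = 1.95 m (double drainage).
U > 60%: T_v = 1.781 − 0.933·log₁₀(100 − 93) = 0.99252.
t = T_v·H_d²/c_v = 0.99252×1.95²/1.1 = 3.431 years.

t ≈ 3.43 years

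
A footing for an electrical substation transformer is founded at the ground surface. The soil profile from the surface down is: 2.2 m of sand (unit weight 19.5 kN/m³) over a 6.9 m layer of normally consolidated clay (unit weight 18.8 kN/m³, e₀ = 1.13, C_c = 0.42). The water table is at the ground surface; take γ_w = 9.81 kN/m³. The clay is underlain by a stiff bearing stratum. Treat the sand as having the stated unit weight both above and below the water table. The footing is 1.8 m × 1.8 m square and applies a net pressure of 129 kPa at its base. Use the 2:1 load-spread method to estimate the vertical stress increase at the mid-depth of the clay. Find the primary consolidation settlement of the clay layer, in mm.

Mid-depth of clay below the ground surface: z = 2.2 + 6.9/2 = 5.65 m.
Total vertical stress at mid-clay: σ_v = 19.5×2.2 + 18.8×3.45 = 107.76 kPa.
Pore pressure: u = 9.81×(5.65 − 0) = 55.427 kPa.
Initial effective stress: σ'_0 = σ_v − u = 107.76 − 55.427 = 52.333 kPa.
Stress increase at mid-clay by the 2:1 spreading method:
Δσ = qBL/((B+z)(L+z)) = 129×1.8×1.8/((1.8+5.65)(1.8+5.65)) = 7.5305 kPa
Final effective stress: σ'_f = σ'_0 + Δσ = 52.333 + 7.5305 = 59.864 kPa.
Normally consolidated clay, so the full stress increment lies on the virgin compression line:
S_c = C_c·H/(1+e₀)·log₁₀(σ'_f/σ'_0) = 0.42×6.9/(1+1.13)×log₁₀(59.864/52.333)
    = 1.3606 × 0.05839 = 0.07945 m

S_c ≈ 79.4 mm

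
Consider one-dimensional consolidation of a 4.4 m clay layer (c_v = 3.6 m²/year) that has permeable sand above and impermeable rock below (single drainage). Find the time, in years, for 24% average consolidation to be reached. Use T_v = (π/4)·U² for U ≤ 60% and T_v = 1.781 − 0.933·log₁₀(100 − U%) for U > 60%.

t ≈ 0.243 years

Drainage path length: H_d = H = 4.4 m (single drainage).
U ≤ 60%: T_v = (π/4)·U² = (π/4)×0.24² = 0.045239.
t = T_v·H_d²/c_v = 0.045239×4.4²/3.6 = 0.2433 years.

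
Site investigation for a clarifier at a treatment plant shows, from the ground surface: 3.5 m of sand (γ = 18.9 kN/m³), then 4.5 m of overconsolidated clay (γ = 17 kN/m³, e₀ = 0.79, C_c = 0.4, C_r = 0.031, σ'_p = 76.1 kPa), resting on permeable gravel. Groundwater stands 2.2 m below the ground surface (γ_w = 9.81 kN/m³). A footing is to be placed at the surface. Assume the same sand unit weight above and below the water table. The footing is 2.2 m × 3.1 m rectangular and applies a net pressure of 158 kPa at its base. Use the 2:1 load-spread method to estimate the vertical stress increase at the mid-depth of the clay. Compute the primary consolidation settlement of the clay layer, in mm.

Mid-depth of clay below the ground surface: z = 3.5 + 4.5/2 = 5.75 m.
Total vertical stress at mid-clay: σ_v = 18.9×3.5 + 17×2.25 = 104.4 kPa.
Pore pressure: u = 9.81×(5.75 − 2.2) = 34.825 kPa.
Initial effective stress: σ'_0 = σ_v − u = 104.4 − 34.825 = 69.575 kPa.
Stress increase at mid-clay by the 2:1 spreading method:
Δσ = qBL/((B+z)(L+z)) = 158×2.2×3.1/((2.2+5.75)(3.1+5.75)) = 15.315 kPa
Final effective stress: σ'_f = 69.575 + 15.315 = 84.89 kPa.
σ'_f = 84.89 > σ'_p = 76.1 kPa, so the stress path crosses the preconsolidation pressure — recompression up to σ'_p, then virgin compression beyond:
S_c = H/(1+e₀)·[C_r·log₁₀(σ'_p/σ'_0) + C_c·log₁₀(σ'_f/σ'_p)]
    = 4.5/1.79 × [0.031×log₁₀(76.1/69.575) + 0.4×log₁₀(84.89/76.1)]
    = 2.514 × [0.0012069 + 0.018989] = 0.05077 m

S_c ≈ 50.8 mm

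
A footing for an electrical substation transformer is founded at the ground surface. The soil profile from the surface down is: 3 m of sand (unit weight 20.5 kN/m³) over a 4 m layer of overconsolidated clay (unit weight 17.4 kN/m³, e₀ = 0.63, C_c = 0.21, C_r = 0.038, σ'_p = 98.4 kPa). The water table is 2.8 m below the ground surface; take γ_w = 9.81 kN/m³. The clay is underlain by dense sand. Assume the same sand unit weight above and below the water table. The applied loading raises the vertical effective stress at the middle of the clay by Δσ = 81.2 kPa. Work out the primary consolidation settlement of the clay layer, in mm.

S_c ≈ 114 mm

Mid-depth of clay below the ground surface: z = 3 + 4/2 = 5 m.
Total vertical stress at mid-clay: σ_v = 20.5×3 + 17.4×2 = 96.3 kPa.
Pore pressure: u = 9.81×(5 − 2.8) = 21.582 kPa.
Initial effective stress: σ'_0 = σ_v − u = 96.3 − 21.582 = 74.718 kPa.
Final effective stress: σ'_f = 74.718 + 81.2 = 155.92 kPa.
σ'_f = 155.92 > σ'_p = 98.4 kPa, so the stress path crosses the preconsolidation pressure — recompression up to σ'_p, then virgin compression beyond:
S_c = H/(1+e₀)·[C_r·log₁₀(σ'_p/σ'_0) + C_c·log₁₀(σ'_f/σ'_p)]
    = 4/1.63 × [0.038×log₁₀(98.4/74.718) + 0.21×log₁₀(155.92/98.4)]
    = 2.454 × [0.0045437 + 0.04198] = 0.1142 m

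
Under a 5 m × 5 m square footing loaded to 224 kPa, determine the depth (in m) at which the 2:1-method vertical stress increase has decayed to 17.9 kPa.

z ≈ 12.7 m

2:1 spreading — at depth z the loaded area has grown by z in each plan dimension:
qB²/(B+z)² = Δσ_z ⇒ z = B(√(q/Δσ_z) − 1) = 5×(√(224/17.9) − 1) = 12.69 m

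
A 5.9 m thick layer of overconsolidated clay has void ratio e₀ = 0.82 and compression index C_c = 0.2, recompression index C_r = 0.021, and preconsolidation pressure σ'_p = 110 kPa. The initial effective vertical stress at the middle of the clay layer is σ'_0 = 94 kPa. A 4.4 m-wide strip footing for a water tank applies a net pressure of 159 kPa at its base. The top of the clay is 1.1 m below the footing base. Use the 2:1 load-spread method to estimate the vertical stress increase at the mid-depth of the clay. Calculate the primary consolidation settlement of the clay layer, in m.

S_c ≈ 0.138 m

Mid-depth of clay below the footing base: z = 1.1 + 5.9/2 = 4.05 m.
Stress increase at mid-clay by the 2:1 spreading method:
Δσ = qB/(B+z) = 159×4.4/(4.4+4.05) = 82.793 kPa
Final effective stress: σ'_f = 94 + 82.793 = 176.79 kPa.
σ'_f = 176.79 > σ'_p = 110 kPa, so the stress path crosses the preconsolidation pressure — recompression up to σ'_p, then virgin compression beyond:
S_c = H/(1+e₀)·[C_r·log₁₀(σ'_p/σ'_0) + C_c·log₁₀(σ'_f/σ'_p)]
    = 5.9/1.82 × [0.021×log₁₀(110/94) + 0.2×log₁₀(176.79/110)]
    = 3.2418 × [0.0014336 + 0.041213] = 0.1383 m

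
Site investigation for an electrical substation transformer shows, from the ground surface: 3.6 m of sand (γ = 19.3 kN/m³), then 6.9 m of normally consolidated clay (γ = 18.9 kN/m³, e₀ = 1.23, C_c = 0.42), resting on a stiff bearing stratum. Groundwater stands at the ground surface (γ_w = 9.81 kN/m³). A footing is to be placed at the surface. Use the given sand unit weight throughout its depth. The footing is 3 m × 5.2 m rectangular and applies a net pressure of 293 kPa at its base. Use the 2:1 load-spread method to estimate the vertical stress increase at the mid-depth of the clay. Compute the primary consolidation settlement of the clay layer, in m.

S_c ≈ 0.253 m

Mid-depth of clay below the ground surface: z = 3.6 + 6.9/2 = 7.05 m.
Total vertical stress at mid-clay: σ_v = 19.3×3.6 + 18.9×3.45 = 134.69 kPa.
Pore pressure: u = 9.81×(7.05 − 0) = 69.16 kPa.
Initial effective stress: σ'_0 = σ_v − u = 134.69 − 69.16 = 65.53 kPa.
Stress increase at mid-clay by the 2:1 spreading method:
Δσ = qBL/((B+z)(L+z)) = 293×3×5.2/((3+7.05)(5.2+7.05)) = 37.127 kPa
Final effective stress: σ'_f = σ'_0 + Δσ = 65.53 + 37.127 = 102.66 kPa.
Normally consolidated clay, so the full stress increment lies on the virgin compression line:
S_c = C_c·H/(1+e₀)·log₁₀(σ'_f/σ'_0) = 0.42×6.9/(1+1.23)×log₁₀(102.66/65.53)
    = 1.2996 × 0.19496 = 0.2534 m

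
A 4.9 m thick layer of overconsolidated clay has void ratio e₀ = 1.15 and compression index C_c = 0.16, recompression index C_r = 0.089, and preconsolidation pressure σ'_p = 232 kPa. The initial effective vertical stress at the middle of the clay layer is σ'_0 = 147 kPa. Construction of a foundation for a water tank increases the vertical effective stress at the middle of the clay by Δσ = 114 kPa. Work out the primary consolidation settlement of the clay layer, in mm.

Final effective stress: σ'_f = 147 + 114 = 261 kPa.
σ'_f = 261 > σ'_p = 232 kPa, so the stress path crosses the preconsolidation pressure — recompression up to σ'_p, then virgin compression beyond:
S_c = H/(1+e₀)·[C_r·log₁₀(σ'_p/σ'_0) + C_c·log₁₀(σ'_f/σ'_p)]
    = 4.9/2.15 × [0.089×log₁₀(232/147) + 0.16×log₁₀(261/232)]
    = 2.2791 × [0.017637 + 0.0081844] = 0.05885 m

S_c ≈ 58.8 mm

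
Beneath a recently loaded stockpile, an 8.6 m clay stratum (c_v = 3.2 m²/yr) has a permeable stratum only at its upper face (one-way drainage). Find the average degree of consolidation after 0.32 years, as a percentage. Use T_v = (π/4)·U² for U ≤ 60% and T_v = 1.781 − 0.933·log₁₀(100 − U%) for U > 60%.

Drainage path length: H_d = H = 8.6 m (single drainage).
T_v = c_v·t/H_d² = 3.2×0.32/8.6² = 0.013845.
T_v = 0.013845 corresponds to the U ≤ 60% branch:
U = √(4T_v/π) = 0.1328

U ≈ 13.3 %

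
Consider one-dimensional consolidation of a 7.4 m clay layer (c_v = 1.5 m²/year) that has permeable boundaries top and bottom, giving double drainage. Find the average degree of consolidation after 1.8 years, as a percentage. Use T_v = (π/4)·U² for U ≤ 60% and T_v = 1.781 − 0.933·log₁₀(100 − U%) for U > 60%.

U ≈ 50.1 %

Drainage path length: H_d = H/2 = 3.7 m (double drainage).
T_v = c_v·t/H_d² = 1.5×1.8/3.7² = 0.19722.
T_v = 0.19722 corresponds to the U ≤ 60% branch:
U = √(4T_v/π) = 0.5011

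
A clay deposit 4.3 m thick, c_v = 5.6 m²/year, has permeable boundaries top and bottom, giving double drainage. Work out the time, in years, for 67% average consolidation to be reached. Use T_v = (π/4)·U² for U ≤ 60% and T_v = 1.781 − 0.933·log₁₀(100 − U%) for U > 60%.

t ≈ 0.301 years

Drainage path length: H_d = H/2 = 2.15 m (double drainage).
U > 60%: T_v = 1.781 − 0.933·log₁₀(100 − 67) = 0.36423.
t = T_v·H_d²/c_v = 0.36423×2.15²/5.6 = 0.3007 years.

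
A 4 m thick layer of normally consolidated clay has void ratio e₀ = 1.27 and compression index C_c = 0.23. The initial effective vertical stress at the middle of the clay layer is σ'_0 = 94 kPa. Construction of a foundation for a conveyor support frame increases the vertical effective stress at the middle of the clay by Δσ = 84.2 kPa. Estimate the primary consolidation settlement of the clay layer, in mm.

S_c ≈ 113 mm

Final effective stress: σ'_f = σ'_0 + Δσ = 94 + 84.2 = 178.2 kPa.
Normally consolidated clay, so the full stress increment lies on the virgin compression line:
S_c = C_c·H/(1+e₀)·log₁₀(σ'_f/σ'_0) = 0.23×4/(1+1.27)×log₁₀(178.2/94)
    = 0.40529 × 0.27778 = 0.1126 m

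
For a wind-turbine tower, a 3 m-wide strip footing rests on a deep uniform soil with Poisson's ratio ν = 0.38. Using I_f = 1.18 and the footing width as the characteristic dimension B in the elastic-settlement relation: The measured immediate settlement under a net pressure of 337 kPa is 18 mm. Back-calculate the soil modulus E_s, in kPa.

S_e = q·B·(1−ν²)/E_s · I_f  ⇒  E_s = q·B·(1−ν²)·I_f / S_e.
E_s = 337 × 3 × 0.8556 × 1.18 / 0.018 = 56710 kPa

E_s ≈ 56700 kPa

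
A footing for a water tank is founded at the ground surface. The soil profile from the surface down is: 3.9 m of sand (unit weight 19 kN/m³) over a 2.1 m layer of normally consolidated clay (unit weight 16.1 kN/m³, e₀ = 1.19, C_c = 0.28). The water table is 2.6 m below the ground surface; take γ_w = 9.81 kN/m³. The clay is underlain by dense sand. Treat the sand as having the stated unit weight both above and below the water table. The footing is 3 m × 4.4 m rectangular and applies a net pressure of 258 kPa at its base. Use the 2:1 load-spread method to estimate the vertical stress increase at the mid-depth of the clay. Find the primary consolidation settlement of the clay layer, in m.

S_c ≈ 0.0601 m

Mid-depth of clay below the ground surface: z = 3.9 + 2.1/2 = 4.95 m.
Total vertical stress at mid-clay: σ_v = 19×3.9 + 16.1×1.05 = 91.005 kPa.
Pore pressure: u = 9.81×(4.95 − 2.6) = 23.054 kPa.
Initial effective stress: σ'_0 = σ_v − u = 91.005 − 23.054 = 67.951 kPa.
Stress increase at mid-clay by the 2:1 spreading method:
Δσ = qBL/((B+z)(L+z)) = 258×3×4.4/((3+4.95)(4.4+4.95)) = 45.816 kPa
Final effective stress: σ'_f = σ'_0 + Δσ = 67.951 + 45.816 = 113.77 kPa.
Normally consolidated clay, so the full stress increment lies on the virgin compression line:
S_c = C_c·H/(1+e₀)·log₁₀(σ'_f/σ'_0) = 0.28×2.1/(1+1.19)×log₁₀(113.77/67.951)
    = 0.26849 × 0.22383 = 0.0601 m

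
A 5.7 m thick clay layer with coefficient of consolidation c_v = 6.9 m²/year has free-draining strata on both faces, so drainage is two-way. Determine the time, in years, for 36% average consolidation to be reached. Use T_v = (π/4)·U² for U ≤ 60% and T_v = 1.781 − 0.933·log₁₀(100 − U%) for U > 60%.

Drainage path length: H_d = H/2 = 2.85 m (double drainage).
U ≤ 60%: T_v = (π/4)·U² = (π/4)×0.36² = 0.10179.
t = T_v·H_d²/c_v = 0.10179×2.85²/6.9 = 0.1198 years.

t ≈ 0.12 years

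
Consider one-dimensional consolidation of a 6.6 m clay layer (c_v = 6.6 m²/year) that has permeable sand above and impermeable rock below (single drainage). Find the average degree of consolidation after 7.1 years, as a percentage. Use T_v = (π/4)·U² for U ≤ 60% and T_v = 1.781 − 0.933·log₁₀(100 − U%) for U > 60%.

Drainage path length: H_d = H = 6.6 m (single drainage).
T_v = c_v·t/H_d² = 6.6×7.1/6.6² = 1.0758.
T_v = 1.0758 corresponds to the U > 60% branch:
U = 1 − 10^((1.781 − T_v)/0.933)/100 = 0.943

U ≈ 94.3 %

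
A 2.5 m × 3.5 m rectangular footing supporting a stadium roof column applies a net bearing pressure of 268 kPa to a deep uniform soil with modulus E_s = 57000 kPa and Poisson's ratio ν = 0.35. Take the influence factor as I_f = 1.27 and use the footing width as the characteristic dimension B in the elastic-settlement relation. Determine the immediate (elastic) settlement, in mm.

S_e ≈ 13.1 mm

Immediate (elastic) settlement: S_e = q·B·(1−ν²)/E_s · I_f.
S_e = 268 × 2.5 × (1 − 0.35²) / 57000 × 1.27
    = 268 × 2.5 × 0.8775 / 57000 × 1.27
    = 0.0131 m = 13.1 mm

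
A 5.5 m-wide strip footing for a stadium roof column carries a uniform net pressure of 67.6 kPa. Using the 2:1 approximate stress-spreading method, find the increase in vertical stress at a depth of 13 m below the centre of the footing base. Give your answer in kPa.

By the 2:1 method the load spreads at 1 horizontal : 2 vertical, so at depth z the loaded area has grown by z in each plan dimension:
Δσ = qB/(B+z) = 67.6×5.5/(5.5+13) = 20.097 kPa

Δσ_z ≈ 20.1 kPa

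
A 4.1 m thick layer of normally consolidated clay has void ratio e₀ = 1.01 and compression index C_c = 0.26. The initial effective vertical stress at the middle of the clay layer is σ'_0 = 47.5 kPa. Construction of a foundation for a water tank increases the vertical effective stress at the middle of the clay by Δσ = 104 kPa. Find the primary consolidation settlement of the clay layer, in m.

Final effective stress: σ'_f = σ'_0 + Δσ = 47.5 + 104 = 151.5 kPa.
Normally consolidated clay, so the full stress increment lies on the virgin compression line:
S_c = C_c·H/(1+e₀)·log₁₀(σ'_f/σ'_0) = 0.26×4.1/(1+1.01)×log₁₀(151.5/47.5)
    = 0.53035 × 0.50372 = 0.2671 m

S_c ≈ 0.267 m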